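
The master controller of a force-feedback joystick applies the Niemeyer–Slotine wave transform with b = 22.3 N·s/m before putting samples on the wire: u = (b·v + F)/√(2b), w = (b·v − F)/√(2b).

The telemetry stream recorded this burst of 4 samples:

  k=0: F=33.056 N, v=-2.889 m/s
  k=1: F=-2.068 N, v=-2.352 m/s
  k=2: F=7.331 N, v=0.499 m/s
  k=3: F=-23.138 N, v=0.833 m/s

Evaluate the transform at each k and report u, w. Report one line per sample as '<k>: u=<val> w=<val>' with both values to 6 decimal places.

0: u=-4.697092 w=-14.596583
1: u=-8.163367 w=-7.544049
2: u=2.763972 w=0.568511
3: u=-0.683121 w=6.246164

k=0: b·v=22.3×(-2.889)=-64.424700; √(2b)=6.678323; u=(-64.424700+33.056)/6.678323=-4.697092, w=(-64.424700−33.056)/6.678323=-14.596583
k=1: b·v=22.3×(-2.352)=-52.449600; √(2b)=6.678323; u=(-52.449600+(-2.068))/6.678323=-8.163367, w=(-52.449600−(-2.068))/6.678323=-7.544049
k=2: b·v=22.3×0.499=11.127700; √(2b)=6.678323; u=(11.127700+7.331)/6.678323=2.763972, w=(11.127700−7.331)/6.678323=0.568511
k=3: b·v=22.3×0.833=18.575900; √(2b)=6.678323; u=(18.575900+(-23.138))/6.678323=-0.683121, w=(18.575900−(-23.138))/6.678323=6.246164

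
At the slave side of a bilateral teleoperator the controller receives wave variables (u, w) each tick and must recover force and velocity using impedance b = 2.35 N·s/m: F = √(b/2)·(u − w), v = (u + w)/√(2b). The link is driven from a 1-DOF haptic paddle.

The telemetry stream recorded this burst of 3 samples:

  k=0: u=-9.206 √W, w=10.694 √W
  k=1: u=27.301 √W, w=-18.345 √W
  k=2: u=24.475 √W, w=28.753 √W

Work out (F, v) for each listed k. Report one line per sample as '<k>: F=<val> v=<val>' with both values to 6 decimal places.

k=0: u−w=-19.900000, u+w=1.488000; √(b/2)=1.083974, √(2b)=2.167948; F=1.083974×(-19.9)=-21.571086, v=1.488000/2.167948=0.686363
k=1: u−w=45.646000, u+w=8.956000; √(b/2)=1.083974, √(2b)=2.167948; F=1.083974×45.646=49.479085, v=8.956000/2.167948=4.131095
k=2: u−w=-4.278000, u+w=53.228000; √(b/2)=1.083974, √(2b)=2.167948; F=1.083974×(-4.278)=-4.637241, v=53.228000/2.167948=24.552246

0: F=-21.571086 v=0.686363
1: F=49.479085 v=4.131095
2: F=-4.637241 v=24.552246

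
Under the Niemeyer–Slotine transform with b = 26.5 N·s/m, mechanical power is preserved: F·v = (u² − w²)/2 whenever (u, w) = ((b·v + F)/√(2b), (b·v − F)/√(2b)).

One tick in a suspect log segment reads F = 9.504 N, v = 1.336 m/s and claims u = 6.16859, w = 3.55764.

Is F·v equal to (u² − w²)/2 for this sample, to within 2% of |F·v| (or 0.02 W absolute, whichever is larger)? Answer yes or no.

yes

F·v = 9.504×1.336 = 12.69734 W.
(u² − w²)/2 = (38.05150 − 12.65680)/2 = 12.69735 W.
|Δ| = 0.00001;  2% of max(1, |F·v|) = 0.25395.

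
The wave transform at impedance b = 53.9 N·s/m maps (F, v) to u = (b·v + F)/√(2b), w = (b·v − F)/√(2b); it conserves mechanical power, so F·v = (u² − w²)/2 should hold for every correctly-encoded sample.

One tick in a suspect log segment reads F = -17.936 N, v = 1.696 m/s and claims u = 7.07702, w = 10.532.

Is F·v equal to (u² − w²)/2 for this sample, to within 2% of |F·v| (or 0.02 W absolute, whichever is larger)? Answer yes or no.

yes

F·v = (-17.936)×1.696 = -30.41946 W.
(u² − w²)/2 = (50.08421 − 110.92302)/2 = -30.41941 W.
|Δ| = 0.00005;  2% of max(1, |F·v|) = 0.60839.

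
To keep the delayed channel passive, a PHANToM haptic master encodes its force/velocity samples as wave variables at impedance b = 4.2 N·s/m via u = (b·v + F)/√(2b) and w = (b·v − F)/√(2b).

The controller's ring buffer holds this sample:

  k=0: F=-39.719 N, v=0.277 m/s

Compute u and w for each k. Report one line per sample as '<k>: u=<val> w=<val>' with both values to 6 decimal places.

0: u=-13.302946 w=14.105768

k=0: b·v=4.2×0.277=1.163400; √(2b)=2.898275; u=(1.163400+(-39.719))/2.898275=-13.302946, w=(1.163400−(-39.719))/2.898275=14.105768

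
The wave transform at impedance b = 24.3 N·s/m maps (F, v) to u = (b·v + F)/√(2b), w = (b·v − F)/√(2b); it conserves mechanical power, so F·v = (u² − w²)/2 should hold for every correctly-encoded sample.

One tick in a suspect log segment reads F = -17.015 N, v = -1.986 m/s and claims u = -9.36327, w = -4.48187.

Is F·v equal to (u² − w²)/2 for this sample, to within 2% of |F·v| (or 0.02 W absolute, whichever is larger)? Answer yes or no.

yes

F·v = (-17.015)×(-1.986) = 33.7918 W.
(u² − w²)/2 = (87.6708 − 20.0872)/2 = 33.7918 W.
|Δ| = 0.0000;  2% of max(1, |F·v|) = 0.6758.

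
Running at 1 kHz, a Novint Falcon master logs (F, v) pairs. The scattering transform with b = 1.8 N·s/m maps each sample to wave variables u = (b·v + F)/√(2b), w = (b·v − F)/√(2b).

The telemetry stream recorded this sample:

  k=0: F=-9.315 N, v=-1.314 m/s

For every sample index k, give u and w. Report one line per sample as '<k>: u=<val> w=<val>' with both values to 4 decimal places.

0: u=-6.1560 w=3.6629

k=0: b·v=1.8×(-1.314)=-2.3652; √(2b)=1.8974; u=(-2.3652+(-9.315))/1.8974=-6.1560, w=(-2.3652−(-9.315))/1.8974=3.6629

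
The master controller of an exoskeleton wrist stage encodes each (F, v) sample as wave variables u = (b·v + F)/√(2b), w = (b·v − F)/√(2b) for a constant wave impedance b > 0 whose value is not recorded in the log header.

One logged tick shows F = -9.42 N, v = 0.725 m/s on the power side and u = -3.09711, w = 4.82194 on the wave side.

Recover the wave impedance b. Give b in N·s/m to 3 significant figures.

b = 2.83 N·s/m

u + w = 1.72483;  u + w = √(2b)·v, so √(2b) = 1.72483/0.725 = 2.37908.
b = (√(2b))²/2 = 5.66000/2 = 2.83000.
(Check via u − w = 2F/√(2b): u − w = -7.91905, 2F/√(2b) = -7.91904.)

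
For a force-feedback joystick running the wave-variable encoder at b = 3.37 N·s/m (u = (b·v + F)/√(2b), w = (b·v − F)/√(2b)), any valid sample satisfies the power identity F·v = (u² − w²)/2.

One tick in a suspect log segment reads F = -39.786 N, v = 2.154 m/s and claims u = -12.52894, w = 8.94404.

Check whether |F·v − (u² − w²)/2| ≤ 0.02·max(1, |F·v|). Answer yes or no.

no

F·v = (-39.786)×2.154 = -85.69904 W.
(u² − w²)/2 = (156.97434 − 79.99585)/2 = 38.48924 W.
|Δ| = 124.18829;  2% of max(1, |F·v|) = 1.71398.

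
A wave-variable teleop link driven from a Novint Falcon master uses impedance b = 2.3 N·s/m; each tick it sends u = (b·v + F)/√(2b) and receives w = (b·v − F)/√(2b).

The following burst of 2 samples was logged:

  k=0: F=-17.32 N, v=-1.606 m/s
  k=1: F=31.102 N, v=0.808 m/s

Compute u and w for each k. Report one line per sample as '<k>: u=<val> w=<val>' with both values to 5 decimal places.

0: u=-9.79773 w=6.35325
1: u=15.36787 w=-13.63490

k=0: b·v=2.3×(-1.606)=-3.69380; √(2b)=2.14476; u=(-3.69380+(-17.32))/2.14476=-9.79773, w=(-3.69380−(-17.32))/2.14476=6.35325
k=1: b·v=2.3×0.808=1.85840; √(2b)=2.14476; u=(1.85840+31.102)/2.14476=15.36787, w=(1.85840−31.102)/2.14476=-13.63490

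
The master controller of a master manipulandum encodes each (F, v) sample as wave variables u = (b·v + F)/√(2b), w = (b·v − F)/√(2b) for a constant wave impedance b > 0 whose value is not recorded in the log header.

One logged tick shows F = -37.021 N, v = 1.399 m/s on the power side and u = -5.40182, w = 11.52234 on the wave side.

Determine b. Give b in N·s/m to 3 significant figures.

u + w = 6.12052;  u + w = √(2b)·v, so √(2b) = 6.12052/1.399 = 4.37492.
b = (√(2b))²/2 = 19.13997/2 = 9.56998.
(Check via u − w = 2F/√(2b): u − w = -16.92416, 2F/√(2b) = -16.92418.)

b = 9.57 N·s/m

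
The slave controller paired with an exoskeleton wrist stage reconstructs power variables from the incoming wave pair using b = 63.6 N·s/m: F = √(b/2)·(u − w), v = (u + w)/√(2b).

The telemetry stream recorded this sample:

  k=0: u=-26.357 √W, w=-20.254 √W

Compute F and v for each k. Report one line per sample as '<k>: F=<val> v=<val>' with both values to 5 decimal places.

0: F=-34.41573 v=-4.13280

k=0: u−w=-6.10300, u+w=-46.61100; √(b/2)=5.63915, √(2b)=11.27830; F=5.63915×(-6.103)=-34.41573, v=-46.61100/11.27830=-4.13280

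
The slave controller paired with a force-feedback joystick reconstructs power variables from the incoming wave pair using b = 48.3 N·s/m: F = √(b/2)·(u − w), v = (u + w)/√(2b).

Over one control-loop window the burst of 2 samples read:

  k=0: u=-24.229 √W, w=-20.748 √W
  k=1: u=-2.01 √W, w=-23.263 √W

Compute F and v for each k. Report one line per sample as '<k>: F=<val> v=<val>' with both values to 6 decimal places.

0: F=-17.106556 v=-4.576168
1: F=104.442873 v=-2.571392

k=0: u−w=-3.481000, u+w=-44.977000; √(b/2)=4.914265, √(2b)=9.828530; F=4.914265×(-3.481)=-17.106556, v=-44.977000/9.828530=-4.576168
k=1: u−w=21.253000, u+w=-25.273000; √(b/2)=4.914265, √(2b)=9.828530; F=4.914265×21.253=104.442873, v=-25.273000/9.828530=-2.571392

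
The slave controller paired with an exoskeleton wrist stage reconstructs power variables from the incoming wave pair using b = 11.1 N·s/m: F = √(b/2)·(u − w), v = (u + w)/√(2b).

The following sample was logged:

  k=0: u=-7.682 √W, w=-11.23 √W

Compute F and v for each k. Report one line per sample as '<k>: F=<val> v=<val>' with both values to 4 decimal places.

k=0: u−w=3.5480, u+w=-18.9120; √(b/2)=2.3558, √(2b)=4.7117; F=2.3558×3.548=8.3585, v=-18.9120/4.7117=-4.0138

0: F=8.3585 v=-4.0138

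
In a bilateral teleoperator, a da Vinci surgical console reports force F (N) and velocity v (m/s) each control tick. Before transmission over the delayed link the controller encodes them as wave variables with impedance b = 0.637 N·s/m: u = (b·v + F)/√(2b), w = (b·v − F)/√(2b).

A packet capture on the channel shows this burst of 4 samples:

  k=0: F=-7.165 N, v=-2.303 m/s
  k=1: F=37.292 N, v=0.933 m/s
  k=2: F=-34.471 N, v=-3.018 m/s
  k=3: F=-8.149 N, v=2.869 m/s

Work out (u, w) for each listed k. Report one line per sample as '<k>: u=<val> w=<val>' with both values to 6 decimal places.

k=0: b·v=0.637×(-2.303)=-1.467011; √(2b)=1.128716; u=(-1.467011+(-7.165))/1.128716=-7.647637, w=(-1.467011−(-7.165))/1.128716=5.048204
k=1: b·v=0.637×0.933=0.594321; √(2b)=1.128716; u=(0.594321+37.292)/1.128716=33.565855, w=(0.594321−37.292)/1.128716=-32.512763
k=2: b·v=0.637×(-3.018)=-1.922466; √(2b)=1.128716; u=(-1.922466+(-34.471))/1.128716=-32.243242, w=(-1.922466−(-34.471))/1.128716=28.836777
k=3: b·v=0.637×2.869=1.827553; √(2b)=1.128716; u=(1.827553+(-8.149))/1.128716=-5.600564, w=(1.827553−(-8.149))/1.128716=8.838851

0: u=-7.647637 w=5.048204
1: u=33.565855 w=-32.512763
2: u=-32.243242 w=28.836777
3: u=-5.600564 w=8.838851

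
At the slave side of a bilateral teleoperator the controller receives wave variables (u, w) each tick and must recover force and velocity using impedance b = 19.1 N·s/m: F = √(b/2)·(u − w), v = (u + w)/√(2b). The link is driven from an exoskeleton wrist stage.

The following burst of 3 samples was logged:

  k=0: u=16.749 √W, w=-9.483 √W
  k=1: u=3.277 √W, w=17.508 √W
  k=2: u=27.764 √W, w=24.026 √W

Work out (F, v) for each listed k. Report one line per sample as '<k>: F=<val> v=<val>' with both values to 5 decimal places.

k=0: u−w=26.23200, u+w=7.26600; √(b/2)=3.09031, √(2b)=6.18061; F=3.09031×26.232=81.06494, v=7.26600/6.18061=1.17561
k=1: u−w=-14.23100, u+w=20.78500; √(b/2)=3.09031, √(2b)=6.18061; F=3.09031×(-14.231)=-43.97817, v=20.78500/6.18061=3.36293
k=2: u−w=3.73800, u+w=51.79000; √(b/2)=3.09031, √(2b)=6.18061; F=3.09031×3.738=11.55157, v=51.79000/6.18061=8.37943

0: F=81.06494 v=1.17561
1: F=-43.97817 v=3.36293
2: F=11.55157 v=8.37943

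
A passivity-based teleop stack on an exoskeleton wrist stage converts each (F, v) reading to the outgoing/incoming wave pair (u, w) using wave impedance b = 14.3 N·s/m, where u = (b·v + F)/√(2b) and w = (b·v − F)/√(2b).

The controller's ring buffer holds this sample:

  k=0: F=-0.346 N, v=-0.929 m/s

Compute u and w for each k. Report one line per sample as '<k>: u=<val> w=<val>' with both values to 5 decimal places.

k=0: b·v=14.3×(-0.929)=-13.28470; √(2b)=5.34790; u=(-13.28470+(-0.346))/5.34790=-2.54880, w=(-13.28470−(-0.346))/5.34790=-2.41940

0: u=-2.54880 w=-2.41940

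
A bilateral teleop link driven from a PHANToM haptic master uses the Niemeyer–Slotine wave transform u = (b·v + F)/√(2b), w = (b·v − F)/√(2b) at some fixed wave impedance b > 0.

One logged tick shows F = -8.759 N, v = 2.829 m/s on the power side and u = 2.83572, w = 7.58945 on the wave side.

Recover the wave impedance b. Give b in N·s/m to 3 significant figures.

b = 6.79 N·s/m

u + w = 10.42517;  u + w = √(2b)·v, so √(2b) = 10.42517/2.829 = 3.68511.
b = (√(2b))²/2 = 13.58002/2 = 6.79001.
(Check via u − w = 2F/√(2b): u − w = -4.75373, 2F/√(2b) = -4.75373.)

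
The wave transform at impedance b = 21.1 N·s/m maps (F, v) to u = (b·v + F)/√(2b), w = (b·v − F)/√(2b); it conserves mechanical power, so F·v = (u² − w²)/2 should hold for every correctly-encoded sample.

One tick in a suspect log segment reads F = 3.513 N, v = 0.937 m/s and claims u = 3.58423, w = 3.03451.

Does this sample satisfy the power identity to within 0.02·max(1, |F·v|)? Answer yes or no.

F·v = 3.513×0.937 = 3.2917 W.
(u² − w²)/2 = (12.8467 − 9.2083)/2 = 1.8192 W.
|Δ| = 1.4725;  2% of max(1, |F·v|) = 0.0658.

no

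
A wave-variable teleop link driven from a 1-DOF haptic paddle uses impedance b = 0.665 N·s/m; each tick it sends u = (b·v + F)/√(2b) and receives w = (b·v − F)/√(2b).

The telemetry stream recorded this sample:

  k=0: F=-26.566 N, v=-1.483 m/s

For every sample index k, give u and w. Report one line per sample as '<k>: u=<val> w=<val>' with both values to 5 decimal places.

0: u=-23.89078 w=22.18050

k=0: b·v=0.665×(-1.483)=-0.98620; √(2b)=1.15326; u=(-0.98620+(-26.566))/1.15326=-23.89078, w=(-0.98620−(-26.566))/1.15326=22.18050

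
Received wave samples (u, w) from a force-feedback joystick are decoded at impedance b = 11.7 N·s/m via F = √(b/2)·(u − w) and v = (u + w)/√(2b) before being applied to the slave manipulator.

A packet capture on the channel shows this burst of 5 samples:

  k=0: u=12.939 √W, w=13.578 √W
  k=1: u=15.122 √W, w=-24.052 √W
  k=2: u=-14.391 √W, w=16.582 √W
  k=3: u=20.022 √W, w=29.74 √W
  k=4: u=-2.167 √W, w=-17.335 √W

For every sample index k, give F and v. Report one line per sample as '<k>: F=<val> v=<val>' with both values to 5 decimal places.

0: F=-1.54553 v=5.48172
1: F=94.74927 v=-1.84605
2: F=-74.91369 v=0.45293
3: F=-23.50471 v=10.28703
4: F=36.68650 v=-4.03154

k=0: u−w=-0.63900, u+w=26.51700; √(b/2)=2.41868, √(2b)=4.83735; F=2.41868×(-0.639)=-1.54553, v=26.51700/4.83735=5.48172
k=1: u−w=39.17400, u+w=-8.93000; √(b/2)=2.41868, √(2b)=4.83735; F=2.41868×39.174=94.74927, v=-8.93000/4.83735=-1.84605
k=2: u−w=-30.97300, u+w=2.19100; √(b/2)=2.41868, √(2b)=4.83735; F=2.41868×(-30.973)=-74.91369, v=2.19100/4.83735=0.45293
k=3: u−w=-9.71800, u+w=49.76200; √(b/2)=2.41868, √(2b)=4.83735; F=2.41868×(-9.718)=-23.50471, v=49.76200/4.83735=10.28703
k=4: u−w=15.16800, u+w=-19.50200; √(b/2)=2.41868, √(2b)=4.83735; F=2.41868×15.168=36.68650, v=-19.50200/4.83735=-4.03154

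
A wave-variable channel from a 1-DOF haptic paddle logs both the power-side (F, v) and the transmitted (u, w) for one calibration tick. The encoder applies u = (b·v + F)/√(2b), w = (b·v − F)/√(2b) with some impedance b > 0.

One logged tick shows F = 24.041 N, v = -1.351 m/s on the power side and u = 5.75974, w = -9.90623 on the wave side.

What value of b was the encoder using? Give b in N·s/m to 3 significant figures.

u + w = -4.14649;  u + w = √(2b)·v, so √(2b) = -4.14649/(-1.351) = 3.06920.
b = (√(2b))²/2 = 9.41999/2 = 4.71000.
(Check via u − w = 2F/√(2b): u − w = 15.66597, 2F/√(2b) = 15.66597.)

b = 4.71 N·s/m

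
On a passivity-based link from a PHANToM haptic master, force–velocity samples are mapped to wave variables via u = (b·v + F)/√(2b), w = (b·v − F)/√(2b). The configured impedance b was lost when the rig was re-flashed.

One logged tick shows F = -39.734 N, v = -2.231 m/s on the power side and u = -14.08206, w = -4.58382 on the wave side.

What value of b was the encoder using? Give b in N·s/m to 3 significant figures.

b = 35 N·s/m

u + w = -18.66588;  u + w = √(2b)·v, so √(2b) = -18.66588/(-2.231) = 8.36660.
b = (√(2b))²/2 = 69.99996/2 = 34.99998.
(Check via u − w = 2F/√(2b): u − w = -9.49824, 2F/√(2b) = -9.49825.)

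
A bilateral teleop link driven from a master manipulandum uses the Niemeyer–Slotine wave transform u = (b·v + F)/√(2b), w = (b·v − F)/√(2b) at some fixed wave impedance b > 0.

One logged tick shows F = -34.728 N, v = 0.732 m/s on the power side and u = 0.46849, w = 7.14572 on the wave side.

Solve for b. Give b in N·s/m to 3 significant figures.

u + w = 7.6142;  u + w = √(2b)·v, so √(2b) = 7.6142/0.732 = 10.4019.
b = (√(2b))²/2 = 108.2001/2 = 54.1000.
(Check via u − w = 2F/√(2b): u − w = -6.6772, 2F/√(2b) = -6.6772.)

b = 54.1 N·s/m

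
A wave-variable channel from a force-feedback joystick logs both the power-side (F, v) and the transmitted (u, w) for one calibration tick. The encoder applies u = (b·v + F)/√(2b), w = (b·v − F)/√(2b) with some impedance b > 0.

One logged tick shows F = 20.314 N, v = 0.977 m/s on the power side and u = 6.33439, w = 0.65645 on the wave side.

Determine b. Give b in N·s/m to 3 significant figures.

b = 25.6 N·s/m

u + w = 6.99084;  u + w = √(2b)·v, so √(2b) = 6.99084/0.977 = 7.15541.
b = (√(2b))²/2 = 51.19996/2 = 25.59998.
(Check via u − w = 2F/√(2b): u − w = 5.67794, 2F/√(2b) = 5.67794.)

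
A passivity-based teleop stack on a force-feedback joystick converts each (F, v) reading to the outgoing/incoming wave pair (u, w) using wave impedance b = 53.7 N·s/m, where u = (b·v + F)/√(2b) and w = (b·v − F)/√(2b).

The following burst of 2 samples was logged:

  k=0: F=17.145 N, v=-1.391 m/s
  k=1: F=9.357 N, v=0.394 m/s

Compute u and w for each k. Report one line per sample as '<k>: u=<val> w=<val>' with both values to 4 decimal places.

k=0: b·v=53.7×(-1.391)=-74.6967; √(2b)=10.3634; u=(-74.6967+17.145)/10.3634=-5.5534, w=(-74.6967−17.145)/10.3634=-8.8621
k=1: b·v=53.7×0.394=21.1578; √(2b)=10.3634; u=(21.1578+9.357)/10.3634=2.9445, w=(21.1578−9.357)/10.3634=1.1387

0: u=-5.5534 w=-8.8621
1: u=2.9445 w=1.1387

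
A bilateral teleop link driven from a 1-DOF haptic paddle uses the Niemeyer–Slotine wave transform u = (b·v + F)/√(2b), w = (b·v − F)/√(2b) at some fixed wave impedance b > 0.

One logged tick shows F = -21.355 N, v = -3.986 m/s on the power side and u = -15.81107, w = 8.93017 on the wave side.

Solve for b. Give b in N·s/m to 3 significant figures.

u + w = -6.8809;  u + w = √(2b)·v, so √(2b) = -6.8809/(-3.986) = 1.7263.
b = (√(2b))²/2 = 2.9800/2 = 1.4900.
(Check via u − w = 2F/√(2b): u − w = -24.7412, 2F/√(2b) = -24.7412.)

b = 1.49 N·s/m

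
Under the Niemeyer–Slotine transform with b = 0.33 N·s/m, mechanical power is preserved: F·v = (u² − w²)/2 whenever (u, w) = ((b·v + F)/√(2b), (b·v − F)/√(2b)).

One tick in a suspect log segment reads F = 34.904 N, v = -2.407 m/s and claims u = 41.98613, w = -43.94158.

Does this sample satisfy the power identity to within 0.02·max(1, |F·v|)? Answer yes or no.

yes

F·v = 34.904×(-2.407) = -84.0139 W.
(u² − w²)/2 = (1762.8351 − 1930.8625)/2 = -84.0137 W.
|Δ| = 0.0003;  2% of max(1, |F·v|) = 1.6803.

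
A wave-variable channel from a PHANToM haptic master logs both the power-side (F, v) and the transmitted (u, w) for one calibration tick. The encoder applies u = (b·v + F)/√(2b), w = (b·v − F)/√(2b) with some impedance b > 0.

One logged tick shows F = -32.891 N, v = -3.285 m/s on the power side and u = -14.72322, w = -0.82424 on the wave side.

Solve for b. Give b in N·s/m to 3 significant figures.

b = 11.2 N·s/m

u + w = -15.54746;  u + w = √(2b)·v, so √(2b) = -15.54746/(-3.285) = 4.73286.
b = (√(2b))²/2 = 22.40001/2 = 11.20000.
(Check via u − w = 2F/√(2b): u − w = -13.89898, 2F/√(2b) = -13.89898.)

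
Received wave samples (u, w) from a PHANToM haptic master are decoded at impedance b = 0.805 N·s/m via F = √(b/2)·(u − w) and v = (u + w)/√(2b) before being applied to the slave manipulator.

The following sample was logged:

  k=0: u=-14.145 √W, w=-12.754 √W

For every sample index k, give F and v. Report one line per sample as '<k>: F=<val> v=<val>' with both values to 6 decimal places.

0: F=-0.882491 v=-21.199382

k=0: u−w=-1.391000, u+w=-26.899000; √(b/2)=0.634429, √(2b)=1.268858; F=0.634429×(-1.391)=-0.882491, v=-26.899000/1.268858=-21.199382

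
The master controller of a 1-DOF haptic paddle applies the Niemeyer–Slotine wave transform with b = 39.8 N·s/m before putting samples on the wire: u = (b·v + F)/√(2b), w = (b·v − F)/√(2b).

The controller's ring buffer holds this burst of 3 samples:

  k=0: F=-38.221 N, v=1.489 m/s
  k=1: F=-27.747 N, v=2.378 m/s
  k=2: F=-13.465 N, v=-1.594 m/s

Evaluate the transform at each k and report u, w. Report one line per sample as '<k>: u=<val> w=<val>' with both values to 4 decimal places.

k=0: b·v=39.8×1.489=59.2622; √(2b)=8.9219; u=(59.2622+(-38.221))/8.9219=2.3584, w=(59.2622−(-38.221))/8.9219=10.9263
k=1: b·v=39.8×2.378=94.6444; √(2b)=8.9219; u=(94.6444+(-27.747))/8.9219=7.4981, w=(94.6444−(-27.747))/8.9219=13.7181
k=2: b·v=39.8×(-1.594)=-63.4412; √(2b)=8.9219; u=(-63.4412+(-13.465))/8.9219=-8.6200, w=(-63.4412−(-13.465))/8.9219=-5.6015

0: u=2.3584 w=10.9263
1: u=7.4981 w=13.7181
2: u=-8.6200 w=-5.6015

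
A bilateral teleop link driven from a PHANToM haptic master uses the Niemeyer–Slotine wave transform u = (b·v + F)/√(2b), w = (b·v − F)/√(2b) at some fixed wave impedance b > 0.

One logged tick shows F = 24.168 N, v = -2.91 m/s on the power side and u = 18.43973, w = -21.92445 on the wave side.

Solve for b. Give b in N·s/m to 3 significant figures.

u + w = -3.4847;  u + w = √(2b)·v, so √(2b) = -3.4847/(-2.91) = 1.1975.
b = (√(2b))²/2 = 1.4340/2 = 0.7170.
(Check via u − w = 2F/√(2b): u − w = 40.3642, 2F/√(2b) = 40.3641.)

b = 0.717 N·s/m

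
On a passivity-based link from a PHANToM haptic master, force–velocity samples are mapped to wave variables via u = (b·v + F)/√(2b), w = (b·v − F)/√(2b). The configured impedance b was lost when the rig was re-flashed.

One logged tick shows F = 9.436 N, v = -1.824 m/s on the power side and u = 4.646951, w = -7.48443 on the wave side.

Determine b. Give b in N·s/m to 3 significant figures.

u + w = -2.837479;  u + w = √(2b)·v, so √(2b) = -2.837479/(-1.824) = 1.555635.
b = (√(2b))²/2 = 2.420002/2 = 1.210001.
(Check via u − w = 2F/√(2b): u − w = 12.131381, 2F/√(2b) = 12.131377.)

b = 1.21 N·s/m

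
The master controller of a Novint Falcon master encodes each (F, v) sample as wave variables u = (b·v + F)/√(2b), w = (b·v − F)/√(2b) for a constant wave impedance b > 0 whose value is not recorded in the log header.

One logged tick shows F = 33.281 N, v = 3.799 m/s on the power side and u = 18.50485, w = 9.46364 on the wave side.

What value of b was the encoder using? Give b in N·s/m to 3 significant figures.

b = 27.1 N·s/m

u + w = 27.9685;  u + w = √(2b)·v, so √(2b) = 27.9685/3.799 = 7.3621.
b = (√(2b))²/2 = 54.2000/2 = 27.1000.
(Check via u − w = 2F/√(2b): u − w = 9.0412, 2F/√(2b) = 9.0412.)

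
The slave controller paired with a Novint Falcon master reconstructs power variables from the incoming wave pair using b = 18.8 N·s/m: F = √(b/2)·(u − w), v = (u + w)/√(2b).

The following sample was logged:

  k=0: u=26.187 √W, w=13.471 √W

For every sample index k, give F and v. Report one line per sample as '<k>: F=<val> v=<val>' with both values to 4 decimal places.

0: F=38.9865 v=6.4675

k=0: u−w=12.7160, u+w=39.6580; √(b/2)=3.0659, √(2b)=6.1319; F=3.0659×12.716=38.9865, v=39.6580/6.1319=6.4675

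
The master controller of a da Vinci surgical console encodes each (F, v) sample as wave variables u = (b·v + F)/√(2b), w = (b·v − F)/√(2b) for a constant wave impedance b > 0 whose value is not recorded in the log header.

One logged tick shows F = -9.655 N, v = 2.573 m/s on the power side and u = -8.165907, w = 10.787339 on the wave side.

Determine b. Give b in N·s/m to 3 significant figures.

b = 0.519 N·s/m

u + w = 2.621432;  u + w = √(2b)·v, so √(2b) = 2.621432/2.573 = 1.018823.
b = (√(2b))²/2 = 1.038001/2 = 0.519000.
(Check via u − w = 2F/√(2b): u − w = -18.953246, 2F/√(2b) = -18.953240.)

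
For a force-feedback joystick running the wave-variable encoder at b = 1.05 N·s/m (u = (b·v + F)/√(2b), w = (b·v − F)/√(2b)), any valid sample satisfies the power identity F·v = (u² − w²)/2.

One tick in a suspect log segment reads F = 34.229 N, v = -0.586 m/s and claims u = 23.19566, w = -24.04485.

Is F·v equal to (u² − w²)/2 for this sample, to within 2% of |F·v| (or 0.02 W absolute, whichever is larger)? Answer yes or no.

yes

F·v = 34.229×(-0.586) = -20.05819 W.
(u² − w²)/2 = (538.03864 − 578.15481)/2 = -20.05808 W.
|Δ| = 0.00011;  2% of max(1, |F·v|) = 0.40116.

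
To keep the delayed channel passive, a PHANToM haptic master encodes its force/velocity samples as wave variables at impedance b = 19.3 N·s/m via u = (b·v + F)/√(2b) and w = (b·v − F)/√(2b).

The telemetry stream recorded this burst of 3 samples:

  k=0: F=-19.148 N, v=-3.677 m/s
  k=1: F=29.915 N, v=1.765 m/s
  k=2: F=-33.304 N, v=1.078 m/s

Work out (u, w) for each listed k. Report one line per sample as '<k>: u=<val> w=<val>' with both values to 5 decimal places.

k=0: b·v=19.3×(-3.677)=-70.96610; √(2b)=6.21289; u=(-70.96610+(-19.148))/6.21289=-14.50438, w=(-70.96610−(-19.148))/6.21289=-8.34042
k=1: b·v=19.3×1.765=34.06450; √(2b)=6.21289; u=(34.06450+29.915)/6.21289=10.29786, w=(34.06450−29.915)/6.21289=0.66789
k=2: b·v=19.3×1.078=20.80540; √(2b)=6.21289; u=(20.80540+(-33.304))/6.21289=-2.01172, w=(20.80540−(-33.304))/6.21289=8.70922

0: u=-14.50438 w=-8.34042
1: u=10.29786 w=0.66789
2: u=-2.01172 w=8.70922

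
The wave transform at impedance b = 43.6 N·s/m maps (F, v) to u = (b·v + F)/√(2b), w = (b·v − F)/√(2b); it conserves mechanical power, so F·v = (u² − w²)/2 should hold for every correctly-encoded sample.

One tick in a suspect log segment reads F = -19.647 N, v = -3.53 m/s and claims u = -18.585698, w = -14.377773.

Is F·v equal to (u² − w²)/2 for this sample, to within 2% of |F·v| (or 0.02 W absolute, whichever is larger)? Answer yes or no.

yes

F·v = (-19.647)×(-3.53) = 69.353910 W.
(u² − w²)/2 = (345.428170 − 206.720356)/2 = 69.353907 W.
|Δ| = 0.000003;  2% of max(1, |F·v|) = 1.387078.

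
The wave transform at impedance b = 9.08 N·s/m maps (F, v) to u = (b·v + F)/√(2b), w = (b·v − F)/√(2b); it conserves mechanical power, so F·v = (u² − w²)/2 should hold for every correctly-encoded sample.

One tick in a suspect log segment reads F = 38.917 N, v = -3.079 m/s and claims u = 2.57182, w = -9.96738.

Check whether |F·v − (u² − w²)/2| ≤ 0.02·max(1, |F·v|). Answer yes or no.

F·v = 38.917×(-3.079) = -119.8254 W.
(u² − w²)/2 = (6.6143 − 99.3487)/2 = -46.3672 W.
|Δ| = 73.4582;  2% of max(1, |F·v|) = 2.3965.

no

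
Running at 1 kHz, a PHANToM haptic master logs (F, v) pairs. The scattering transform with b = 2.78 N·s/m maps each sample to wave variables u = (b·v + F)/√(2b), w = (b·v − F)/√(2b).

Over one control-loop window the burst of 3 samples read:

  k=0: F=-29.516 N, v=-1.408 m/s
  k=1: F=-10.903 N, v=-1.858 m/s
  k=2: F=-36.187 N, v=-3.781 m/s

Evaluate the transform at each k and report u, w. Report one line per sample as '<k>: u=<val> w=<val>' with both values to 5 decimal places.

k=0: b·v=2.78×(-1.408)=-3.91424; √(2b)=2.35797; u=(-3.91424+(-29.516))/2.35797=-14.17758, w=(-3.91424−(-29.516))/2.35797=10.85756
k=1: b·v=2.78×(-1.858)=-5.16524; √(2b)=2.35797; u=(-5.16524+(-10.903))/2.35797=-6.81445, w=(-5.16524−(-10.903))/2.35797=2.43335
k=2: b·v=2.78×(-3.781)=-10.51118; √(2b)=2.35797; u=(-10.51118+(-36.187))/2.35797=-19.80444, w=(-10.51118−(-36.187))/2.35797=10.88897

0: u=-14.17758 w=10.85756
1: u=-6.81445 w=2.43335
2: u=-19.80444 w=10.88897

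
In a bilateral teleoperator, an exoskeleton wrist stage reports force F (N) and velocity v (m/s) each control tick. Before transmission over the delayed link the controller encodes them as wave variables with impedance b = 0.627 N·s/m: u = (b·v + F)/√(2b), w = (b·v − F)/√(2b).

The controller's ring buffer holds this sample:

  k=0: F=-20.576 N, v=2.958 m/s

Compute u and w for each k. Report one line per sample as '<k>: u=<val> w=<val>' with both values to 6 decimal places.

0: u=-16.718143 w=20.030574

k=0: b·v=0.627×2.958=1.854666; √(2b)=1.119821; u=(1.854666+(-20.576))/1.119821=-16.718143, w=(1.854666−(-20.576))/1.119821=20.030574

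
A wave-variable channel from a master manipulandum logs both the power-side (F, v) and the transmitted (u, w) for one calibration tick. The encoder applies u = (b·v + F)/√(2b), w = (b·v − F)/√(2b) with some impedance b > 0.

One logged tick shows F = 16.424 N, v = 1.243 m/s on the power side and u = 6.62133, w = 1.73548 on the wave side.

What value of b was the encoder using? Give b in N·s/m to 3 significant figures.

u + w = 8.3568;  u + w = √(2b)·v, so √(2b) = 8.3568/1.243 = 6.7231.
b = (√(2b))²/2 = 45.2000/2 = 22.6000.
(Check via u − w = 2F/√(2b): u − w = 4.8859, 2F/√(2b) = 4.8858.)

b = 22.6 N·s/m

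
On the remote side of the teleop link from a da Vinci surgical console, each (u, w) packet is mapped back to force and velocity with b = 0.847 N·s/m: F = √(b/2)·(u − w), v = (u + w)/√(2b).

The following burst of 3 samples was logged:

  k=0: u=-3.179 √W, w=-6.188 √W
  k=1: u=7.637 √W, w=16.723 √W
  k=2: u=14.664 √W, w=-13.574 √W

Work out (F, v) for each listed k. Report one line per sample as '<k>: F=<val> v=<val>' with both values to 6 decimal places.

k=0: u−w=3.009000, u+w=-9.367000; √(b/2)=0.650769, √(2b)=1.301538; F=0.650769×3.009=1.958163, v=-9.367000/1.301538=-7.196873
k=1: u−w=-9.086000, u+w=24.360000; √(b/2)=0.650769, √(2b)=1.301538; F=0.650769×(-9.086)=-5.912885, v=24.360000/1.301538=18.716325
k=2: u−w=28.238000, u+w=1.090000; √(b/2)=0.650769, √(2b)=1.301538; F=0.650769×28.238=18.376409, v=1.090000/1.301538=0.837471

0: F=1.958163 v=-7.196873
1: F=-5.912885 v=18.716325
2: F=18.376409 v=0.837471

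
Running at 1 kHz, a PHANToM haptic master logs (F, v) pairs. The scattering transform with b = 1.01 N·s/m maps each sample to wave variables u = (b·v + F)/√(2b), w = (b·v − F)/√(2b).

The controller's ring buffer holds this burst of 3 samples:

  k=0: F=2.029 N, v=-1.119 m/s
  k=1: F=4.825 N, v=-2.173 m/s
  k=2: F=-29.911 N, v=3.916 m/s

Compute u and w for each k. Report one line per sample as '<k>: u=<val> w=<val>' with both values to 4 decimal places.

k=0: b·v=1.01×(-1.119)=-1.1302; √(2b)=1.4213; u=(-1.1302+2.029)/1.4213=0.6324, w=(-1.1302−2.029)/1.4213=-2.2228
k=1: b·v=1.01×(-2.173)=-2.1947; √(2b)=1.4213; u=(-2.1947+4.825)/1.4213=1.8507, w=(-2.1947−4.825)/1.4213=-4.9391
k=2: b·v=1.01×3.916=3.9552; √(2b)=1.4213; u=(3.9552+(-29.911))/1.4213=-18.2625, w=(3.9552−(-29.911))/1.4213=23.8281

0: u=0.6324 w=-2.2228
1: u=1.8507 w=-4.9391
2: u=-18.2625 w=23.8281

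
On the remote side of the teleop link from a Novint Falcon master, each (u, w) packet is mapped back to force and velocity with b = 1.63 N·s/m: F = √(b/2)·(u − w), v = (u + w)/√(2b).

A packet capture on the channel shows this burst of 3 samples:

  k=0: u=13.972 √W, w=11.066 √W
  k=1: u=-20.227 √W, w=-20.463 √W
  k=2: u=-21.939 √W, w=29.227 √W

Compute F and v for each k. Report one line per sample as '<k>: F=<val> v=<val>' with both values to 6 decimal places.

0: F=2.623460 v=13.867266
1: F=0.213055 v=-22.536107
2: F=-46.191309 v=4.036450

k=0: u−w=2.906000, u+w=25.038000; √(b/2)=0.902774, √(2b)=1.805547; F=0.902774×2.906=2.623460, v=25.038000/1.805547=13.867266
k=1: u−w=0.236000, u+w=-40.690000; √(b/2)=0.902774, √(2b)=1.805547; F=0.902774×0.236=0.213055, v=-40.690000/1.805547=-22.536107
k=2: u−w=-51.166000, u+w=7.288000; √(b/2)=0.902774, √(2b)=1.805547; F=0.902774×(-51.166)=-46.191309, v=7.288000/1.805547=4.036450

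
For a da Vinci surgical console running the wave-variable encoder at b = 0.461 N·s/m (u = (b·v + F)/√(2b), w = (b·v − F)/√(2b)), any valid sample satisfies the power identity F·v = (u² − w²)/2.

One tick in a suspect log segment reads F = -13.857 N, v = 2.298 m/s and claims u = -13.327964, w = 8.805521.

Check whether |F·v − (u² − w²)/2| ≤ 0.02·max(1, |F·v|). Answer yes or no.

F·v = (-13.857)×2.298 = -31.843386 W.
(u² − w²)/2 = (177.634624 − 77.537200)/2 = 50.048712 W.
|Δ| = 81.892098;  2% of max(1, |F·v|) = 0.636868.

no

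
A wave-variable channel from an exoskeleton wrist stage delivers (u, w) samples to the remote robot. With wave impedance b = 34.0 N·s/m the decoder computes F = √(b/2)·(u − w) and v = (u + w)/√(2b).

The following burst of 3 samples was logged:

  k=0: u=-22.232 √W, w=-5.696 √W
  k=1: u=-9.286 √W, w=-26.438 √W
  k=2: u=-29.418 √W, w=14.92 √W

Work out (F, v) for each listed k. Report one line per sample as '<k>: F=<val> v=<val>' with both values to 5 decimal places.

0: F=-68.17967 v=-3.38677
1: F=70.71951 v=-4.33217
2: F=-182.81026 v=-1.75814

k=0: u−w=-16.53600, u+w=-27.92800; √(b/2)=4.12311, √(2b)=8.24621; F=4.12311×(-16.536)=-68.17967, v=-27.92800/8.24621=-3.38677
k=1: u−w=17.15200, u+w=-35.72400; √(b/2)=4.12311, √(2b)=8.24621; F=4.12311×17.152=70.71951, v=-35.72400/8.24621=-4.33217
k=2: u−w=-44.33800, u+w=-14.49800; √(b/2)=4.12311, √(2b)=8.24621; F=4.12311×(-44.338)=-182.81026, v=-14.49800/8.24621=-1.75814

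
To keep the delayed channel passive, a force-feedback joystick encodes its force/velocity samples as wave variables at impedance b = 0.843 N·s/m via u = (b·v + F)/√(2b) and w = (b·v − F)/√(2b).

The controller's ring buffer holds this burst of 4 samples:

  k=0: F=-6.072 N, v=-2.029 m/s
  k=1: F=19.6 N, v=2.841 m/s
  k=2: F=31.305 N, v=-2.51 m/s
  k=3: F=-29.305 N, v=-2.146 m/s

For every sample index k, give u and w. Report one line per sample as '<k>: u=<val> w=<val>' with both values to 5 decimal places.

0: u=-5.99359 w=3.35902
1: u=16.93926 w=-13.25033
2: u=22.47975 w=-25.73889
3: u=-23.96228 w=21.17578

k=0: b·v=0.843×(-2.029)=-1.71045; √(2b)=1.29846; u=(-1.71045+(-6.072))/1.29846=-5.99359, w=(-1.71045−(-6.072))/1.29846=3.35902
k=1: b·v=0.843×2.841=2.39496; √(2b)=1.29846; u=(2.39496+19.6)/1.29846=16.93926, w=(2.39496−19.6)/1.29846=-13.25033
k=2: b·v=0.843×(-2.51)=-2.11593; √(2b)=1.29846; u=(-2.11593+31.305)/1.29846=22.47975, w=(-2.11593−31.305)/1.29846=-25.73889
k=3: b·v=0.843×(-2.146)=-1.80908; √(2b)=1.29846; u=(-1.80908+(-29.305))/1.29846=-23.96228, w=(-1.80908−(-29.305))/1.29846=21.17578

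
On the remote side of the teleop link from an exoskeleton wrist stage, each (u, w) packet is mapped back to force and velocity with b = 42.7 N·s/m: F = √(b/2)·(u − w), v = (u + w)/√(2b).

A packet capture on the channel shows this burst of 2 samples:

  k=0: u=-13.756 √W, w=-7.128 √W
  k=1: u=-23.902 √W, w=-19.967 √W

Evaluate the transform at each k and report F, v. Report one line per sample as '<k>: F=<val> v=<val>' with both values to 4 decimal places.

0: F=-30.6254 v=-2.2599
1: F=-18.1821 v=-4.7471

k=0: u−w=-6.6280, u+w=-20.8840; √(b/2)=4.6206, √(2b)=9.2412; F=4.6206×(-6.628)=-30.6254, v=-20.8840/9.2412=-2.2599
k=1: u−w=-3.9350, u+w=-43.8690; √(b/2)=4.6206, √(2b)=9.2412; F=4.6206×(-3.935)=-18.1821, v=-43.8690/9.2412=-4.7471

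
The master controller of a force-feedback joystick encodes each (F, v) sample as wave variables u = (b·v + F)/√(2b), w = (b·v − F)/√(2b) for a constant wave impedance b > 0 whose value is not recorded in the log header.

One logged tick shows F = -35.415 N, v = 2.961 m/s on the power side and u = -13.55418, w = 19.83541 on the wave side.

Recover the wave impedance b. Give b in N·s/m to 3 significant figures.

u + w = 6.2812;  u + w = √(2b)·v, so √(2b) = 6.2812/2.961 = 2.1213.
b = (√(2b))²/2 = 4.5000/2 = 2.2500.
(Check via u − w = 2F/√(2b): u − w = -33.3896, 2F/√(2b) = -33.3896.)

b = 2.25 N·s/m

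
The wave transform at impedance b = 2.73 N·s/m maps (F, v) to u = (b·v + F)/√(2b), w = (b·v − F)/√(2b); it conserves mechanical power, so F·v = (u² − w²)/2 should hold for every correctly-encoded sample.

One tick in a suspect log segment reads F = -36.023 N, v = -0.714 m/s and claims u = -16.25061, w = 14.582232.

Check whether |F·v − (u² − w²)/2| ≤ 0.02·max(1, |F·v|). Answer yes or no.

yes

F·v = (-36.023)×(-0.714) = 25.720422 W.
(u² − w²)/2 = (264.082325 − 212.641490)/2 = 25.720418 W.
|Δ| = 0.000004;  2% of max(1, |F·v|) = 0.514408.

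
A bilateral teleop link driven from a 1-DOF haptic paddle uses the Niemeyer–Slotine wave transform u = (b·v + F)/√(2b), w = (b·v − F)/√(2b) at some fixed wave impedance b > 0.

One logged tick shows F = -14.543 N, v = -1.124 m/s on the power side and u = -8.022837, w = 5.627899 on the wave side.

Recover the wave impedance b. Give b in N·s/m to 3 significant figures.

u + w = -2.394938;  u + w = √(2b)·v, so √(2b) = -2.394938/(-1.124) = 2.130728.
b = (√(2b))²/2 = 4.540001/2 = 2.270000.
(Check via u − w = 2F/√(2b): u − w = -13.650736, 2F/√(2b) = -13.650735.)

b = 2.27 N·s/m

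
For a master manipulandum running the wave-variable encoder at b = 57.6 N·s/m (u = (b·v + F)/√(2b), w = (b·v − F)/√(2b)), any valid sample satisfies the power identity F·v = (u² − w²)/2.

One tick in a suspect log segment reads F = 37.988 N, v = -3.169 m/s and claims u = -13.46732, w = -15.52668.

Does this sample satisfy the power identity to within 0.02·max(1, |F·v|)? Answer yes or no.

F·v = 37.988×(-3.169) = -120.38397 W.
(u² − w²)/2 = (181.36871 − 241.07779)/2 = -29.85454 W.
|Δ| = 90.52943;  2% of max(1, |F·v|) = 2.40768.

no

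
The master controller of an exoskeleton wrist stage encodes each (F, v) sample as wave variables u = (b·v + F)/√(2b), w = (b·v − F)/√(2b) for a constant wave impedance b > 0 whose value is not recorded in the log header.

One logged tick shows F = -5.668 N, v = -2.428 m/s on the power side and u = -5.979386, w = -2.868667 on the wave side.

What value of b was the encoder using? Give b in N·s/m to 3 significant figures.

b = 6.64 N·s/m

u + w = -8.848053;  u + w = √(2b)·v, so √(2b) = -8.848053/(-2.428) = 3.644173.
b = (√(2b))²/2 = 13.280000/2 = 6.640000.
(Check via u − w = 2F/√(2b): u − w = -3.110719, 2F/√(2b) = -3.110719.)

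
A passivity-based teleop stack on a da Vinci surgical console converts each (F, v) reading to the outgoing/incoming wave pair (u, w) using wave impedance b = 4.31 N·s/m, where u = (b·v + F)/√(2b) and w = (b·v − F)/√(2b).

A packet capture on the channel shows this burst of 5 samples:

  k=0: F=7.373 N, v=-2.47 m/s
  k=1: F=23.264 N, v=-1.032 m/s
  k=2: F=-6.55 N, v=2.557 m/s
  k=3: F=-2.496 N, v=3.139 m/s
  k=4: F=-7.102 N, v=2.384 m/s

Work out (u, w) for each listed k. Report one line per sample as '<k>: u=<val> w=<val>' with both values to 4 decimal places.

k=0: b·v=4.31×(-2.47)=-10.6457; √(2b)=2.9360; u=(-10.6457+7.373)/2.9360=-1.1147, w=(-10.6457−7.373)/2.9360=-6.1372
k=1: b·v=4.31×(-1.032)=-4.4479; √(2b)=2.9360; u=(-4.4479+23.264)/2.9360=6.4088, w=(-4.4479−23.264)/2.9360=-9.4387
k=2: b·v=4.31×2.557=11.0207; √(2b)=2.9360; u=(11.0207+(-6.55))/2.9360=1.5227, w=(11.0207−(-6.55))/2.9360=5.9846
k=3: b·v=4.31×3.139=13.5291; √(2b)=2.9360; u=(13.5291+(-2.496))/2.9360=3.7579, w=(13.5291−(-2.496))/2.9360=5.4582
k=4: b·v=4.31×2.384=10.2750; √(2b)=2.9360; u=(10.2750+(-7.102))/2.9360=1.0807, w=(10.2750−(-7.102))/2.9360=5.9186

0: u=-1.1147 w=-6.1372
1: u=6.4088 w=-9.4387
2: u=1.5227 w=5.9846
3: u=3.7579 w=5.4582
4: u=1.0807 w=5.9186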